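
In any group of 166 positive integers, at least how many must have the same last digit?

17

The 166 positive integers fall into 10 possible last digits.
If each of the 10 possible last digits held at most 16, the total would be at most 10 × 16 = 160 < 166, a contradiction.
So at least one holds ⌈166/10⌉ = 17.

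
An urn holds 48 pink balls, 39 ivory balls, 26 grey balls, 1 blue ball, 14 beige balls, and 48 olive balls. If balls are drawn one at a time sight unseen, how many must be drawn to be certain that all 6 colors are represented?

The hardest color to obtain is blue: we could draw every other ball first — 176 − 1 = 175 balls — without a single blue one.
The next draw must be blue, so 175 + 1 = 176.

176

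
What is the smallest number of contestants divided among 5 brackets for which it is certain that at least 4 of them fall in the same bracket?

16

There are 5 brackets acting as pigeonholes.
With 5 × 3 = 15 contestants we could place exactly 3 in each, with no class reaching 4.
One more forces some class to hold 4, so 15 + 1 = 16.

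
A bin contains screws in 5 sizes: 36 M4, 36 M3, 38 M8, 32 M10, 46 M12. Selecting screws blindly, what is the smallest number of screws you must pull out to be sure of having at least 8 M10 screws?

The worst case draws every non-M10 screw first: 36 + 36 + 38 + 46 = 156.
The next 8 draws are then forced to be M10, giving 156 + 8 = 164.

164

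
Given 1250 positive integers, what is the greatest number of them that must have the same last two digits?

13

There are 100 possible two-digit endings, which serve as the pigeonholes.
If each of the 100 possible two-digit endings held at most 12, the total would be at most 100 × 12 = 1200 < 1250, a contradiction.
So at least one holds ⌈1250/100⌉ = 13.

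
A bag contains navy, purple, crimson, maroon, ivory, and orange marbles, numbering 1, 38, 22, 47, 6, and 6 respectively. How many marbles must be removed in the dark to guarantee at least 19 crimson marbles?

117

The worst case draws every non-crimson marble first: 1 + 38 + 47 + 6 + 6 = 98.
The next 19 draws are then forced to be crimson, giving 98 + 19 = 117.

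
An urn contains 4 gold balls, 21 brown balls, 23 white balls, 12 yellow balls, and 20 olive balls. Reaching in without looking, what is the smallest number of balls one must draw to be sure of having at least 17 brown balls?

To avoid brown balls as long as possible, exhaust the other 4 colors first.
The worst case draws every non-brown ball first: 4 + 23 + 12 + 20 = 59.
The next 17 draws are then forced to be brown, giving 59 + 17 = 76.

76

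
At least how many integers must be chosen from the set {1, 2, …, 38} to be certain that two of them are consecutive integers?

20

Partition {1, …, 38} into 19 pairs: {1,2}, {3,4}, …, {37,38}.
Choosing 19 integers — say the 19 even numbers 2, 4, …, 38 — takes one from each pair and avoids the property.
Choosing 20 forces two into the same pair by pigeonhole, and those are consecutive. So 20.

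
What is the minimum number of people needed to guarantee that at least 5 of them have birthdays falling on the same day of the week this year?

29

There are 7 days of the week acting as pigeonholes.
With 7 × 4 = 28 people we could place exactly 4 in each, with no class reaching 5.
One more forces some class to hold 5, so 28 + 1 = 29.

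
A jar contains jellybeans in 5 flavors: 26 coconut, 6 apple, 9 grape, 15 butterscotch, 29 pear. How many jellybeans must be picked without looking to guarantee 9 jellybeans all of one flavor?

39

In the worst case we take at most 8 of each flavor, but all 6 apple (fewer than 8), giving 8 + 6 + 8 + 8 + 8 = 38.
One more jellybean then forces some flavor to 9, so 38 + 1 = 39.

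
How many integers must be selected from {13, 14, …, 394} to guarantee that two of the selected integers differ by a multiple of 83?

84

Group the integers by remainder mod 83; there are 83 residue classes, each nonempty in this range.
Choosing one from each class (83 integers) avoids any shared remainder.
One more choice must repeat a class, so two differ by a multiple of 83. Hence 83 + 1 = 84.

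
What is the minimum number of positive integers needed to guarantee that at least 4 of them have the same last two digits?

There are 100 possible two-digit endings acting as pigeonholes.
With 100 × 3 = 300 positive integers we could place exactly 3 in each, with no class reaching 4.
One more forces some class to hold 4, so 300 + 1 = 301.

301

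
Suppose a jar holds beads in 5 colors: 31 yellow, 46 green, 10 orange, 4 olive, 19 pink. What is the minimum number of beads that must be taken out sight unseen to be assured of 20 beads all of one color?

Treat the 5 colors as pigeonholes.
In the worst case we take at most 19 of each color, but all 10 orange and all 4 olive (fewer than 19), giving 19 + 19 + 10 + 4 + 19 = 71.
One more bead then forces some color to 20, so 71 + 1 = 72.

72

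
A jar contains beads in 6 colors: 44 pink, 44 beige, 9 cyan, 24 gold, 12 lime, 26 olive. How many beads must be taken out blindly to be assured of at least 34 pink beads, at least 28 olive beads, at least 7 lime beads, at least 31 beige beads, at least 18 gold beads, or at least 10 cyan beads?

122

The worst case stops just short of every target: 33 pink, 30 beige, 9 cyan, 17 gold, 6 lime, all 26 olive — 33 + 30 + 9 + 17 + 6 + 26 = 121 beads.
One more bead must push some color to its target, so 121 + 1 = 122.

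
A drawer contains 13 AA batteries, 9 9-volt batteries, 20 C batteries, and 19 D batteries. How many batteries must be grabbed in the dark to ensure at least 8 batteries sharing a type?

Treat the 4 types as pigeonholes.
The worst case takes 7 batteries of each type without reaching 8 of any: 4 × 7 = 28.
The next battery must bring some type to 8, so 28 + 1 = 29.

29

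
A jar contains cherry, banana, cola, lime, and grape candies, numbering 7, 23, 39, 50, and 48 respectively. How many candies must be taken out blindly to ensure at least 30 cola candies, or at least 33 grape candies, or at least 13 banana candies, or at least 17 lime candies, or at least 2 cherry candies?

91

Each of the 5 flavors has its own threshold; avoid all of them simultaneously.
The worst case stops just short of every target: 1 cherry, 12 banana, 29 cola, 16 lime, 32 grape — 1 + 12 + 29 + 16 + 32 = 90 candies.
One more candy must push some flavor to its target, so 90 + 1 = 91.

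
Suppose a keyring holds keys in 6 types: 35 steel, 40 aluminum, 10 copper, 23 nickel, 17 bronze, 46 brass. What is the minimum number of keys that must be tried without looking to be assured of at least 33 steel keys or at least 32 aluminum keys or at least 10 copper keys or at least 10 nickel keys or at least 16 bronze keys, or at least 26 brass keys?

122

The worst case stops just short of every target: 32 steel, 31 aluminum, 9 copper, 9 nickel, 15 bronze, 25 brass — 32 + 31 + 9 + 9 + 15 + 25 = 121 keys.
One more key must push some type to its target, so 121 + 1 = 122.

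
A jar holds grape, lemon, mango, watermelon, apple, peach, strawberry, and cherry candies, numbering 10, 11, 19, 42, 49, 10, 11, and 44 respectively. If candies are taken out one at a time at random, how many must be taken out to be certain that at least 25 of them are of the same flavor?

134

Treat the 8 flavors as pigeonholes.
In the worst case we take at most 24 of each flavor, but all 10 grape, all 11 lemon, all 19 mango, all 10 peach, and all 11 strawberry (fewer than 24), giving 10 + 11 + 19 + 24 + 24 + 10 + 11 + 24 = 133.
One more candy then forces some flavor to 25, so 133 + 1 = 134.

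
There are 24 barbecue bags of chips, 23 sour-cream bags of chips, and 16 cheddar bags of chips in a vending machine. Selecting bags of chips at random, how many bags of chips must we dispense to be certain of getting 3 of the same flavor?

7

The worst case takes 2 bags of chips of each flavor without reaching 3 of any: 3 × 2 = 6.
The next bag of chips must bring some flavor to 3, so 6 + 1 = 7.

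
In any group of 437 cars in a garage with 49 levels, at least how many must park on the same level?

The 437 cars fall into 49 levels.
If each of the 49 levels held at most 8, the total would be at most 49 × 8 = 392 < 437, a contradiction.
So at least one holds ⌈437/49⌉ = 9.

9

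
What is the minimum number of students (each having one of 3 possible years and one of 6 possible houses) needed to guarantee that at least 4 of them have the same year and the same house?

55

There are 3 × 6 = 18 (year, house) combinations acting as pigeonholes.
With 18 × 3 = 54 students we could place exactly 3 in each, with no (year, house) pair reaching 4.
One more forces some (year, house) pair to hold 4, so 54 + 1 = 55.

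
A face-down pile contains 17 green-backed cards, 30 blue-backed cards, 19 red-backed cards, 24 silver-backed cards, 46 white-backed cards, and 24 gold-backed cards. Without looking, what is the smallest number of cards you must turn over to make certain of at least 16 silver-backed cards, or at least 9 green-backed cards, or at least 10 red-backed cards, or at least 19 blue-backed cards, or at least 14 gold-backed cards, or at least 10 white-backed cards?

The worst case stops just short of every target: 8 green-backed, 18 blue-backed, 9 red-backed, 15 silver-backed, 9 white-backed, 13 gold-backed — 8 + 18 + 9 + 15 + 9 + 13 = 72 cards.
One more card must push some back color to its target, so 72 + 1 = 73.

73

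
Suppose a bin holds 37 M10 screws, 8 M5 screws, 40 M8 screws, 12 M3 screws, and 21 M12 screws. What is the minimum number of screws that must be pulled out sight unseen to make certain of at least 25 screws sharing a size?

Treat the 5 sizes as pigeonholes.
In the worst case we take at most 24 of each size, but all 8 M5, all 12 M3, and all 21 M12 (fewer than 24), giving 24 + 8 + 24 + 12 + 21 = 89.
One more screw then forces some size to 25, so 89 + 1 = 90.

90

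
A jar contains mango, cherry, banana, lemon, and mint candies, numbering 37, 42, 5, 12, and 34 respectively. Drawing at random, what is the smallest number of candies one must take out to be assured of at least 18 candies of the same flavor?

In the worst case we take at most 17 of each flavor, but all 5 banana and all 12 lemon (fewer than 17), giving 17 + 17 + 5 + 12 + 17 = 68.
One more candy then forces some flavor to 18, so 68 + 1 = 69.

69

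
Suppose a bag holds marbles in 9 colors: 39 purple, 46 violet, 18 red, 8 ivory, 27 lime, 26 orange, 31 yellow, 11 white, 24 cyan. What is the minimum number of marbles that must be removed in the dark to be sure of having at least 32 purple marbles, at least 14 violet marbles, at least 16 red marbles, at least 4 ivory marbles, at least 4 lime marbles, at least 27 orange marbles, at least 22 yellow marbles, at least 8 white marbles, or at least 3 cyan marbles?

The worst case stops just short of every target: 31 purple, 13 violet, 15 red, 3 ivory, 3 lime, 26 orange, 21 yellow, 7 white, 2 cyan — 31 + 13 + 15 + 3 + 3 + 26 + 21 + 7 + 2 = 121 marbles.
One more marble must push some color to its target, so 121 + 1 = 122.

122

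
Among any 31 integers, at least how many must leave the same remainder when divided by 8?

If each of the 8 residue classes modulo 8 held at most 3, the total would be at most 8 × 3 = 24 < 31, a contradiction.
So at least one holds ⌈31/8⌉ = 4.

4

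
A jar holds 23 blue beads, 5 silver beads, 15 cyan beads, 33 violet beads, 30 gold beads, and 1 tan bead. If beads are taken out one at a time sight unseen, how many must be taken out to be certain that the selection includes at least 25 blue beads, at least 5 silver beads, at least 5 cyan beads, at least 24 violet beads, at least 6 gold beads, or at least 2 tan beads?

The worst case stops just short of every target: all 23 blue, 4 silver, 4 cyan, 23 violet, 5 gold, 1 tan — 23 + 4 + 4 + 23 + 5 + 1 = 60 beads.
One more bead must push some color to its target, so 60 + 1 = 61.

61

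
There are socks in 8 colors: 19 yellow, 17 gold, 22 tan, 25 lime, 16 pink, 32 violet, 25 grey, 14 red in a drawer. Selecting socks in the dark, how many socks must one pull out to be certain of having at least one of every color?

The hardest color to obtain is red: we could draw every other sock first — 170 − 14 = 156 socks — without a single red one.
The next draw must be red, so 156 + 1 = 157.

157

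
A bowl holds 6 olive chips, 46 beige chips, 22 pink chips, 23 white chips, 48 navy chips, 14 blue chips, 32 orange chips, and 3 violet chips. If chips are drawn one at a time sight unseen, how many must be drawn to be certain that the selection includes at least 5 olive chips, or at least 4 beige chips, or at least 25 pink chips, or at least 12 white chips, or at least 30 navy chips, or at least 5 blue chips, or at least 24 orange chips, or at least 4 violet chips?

100

The worst case stops just short of every target: 4 olive, 3 beige, all 22 pink, 11 white, 29 navy, 4 blue, 23 orange, 3 violet — 4 + 3 + 22 + 11 + 29 + 4 + 23 + 3 = 99 chips.
One more chip must push some color to its target, so 99 + 1 = 100.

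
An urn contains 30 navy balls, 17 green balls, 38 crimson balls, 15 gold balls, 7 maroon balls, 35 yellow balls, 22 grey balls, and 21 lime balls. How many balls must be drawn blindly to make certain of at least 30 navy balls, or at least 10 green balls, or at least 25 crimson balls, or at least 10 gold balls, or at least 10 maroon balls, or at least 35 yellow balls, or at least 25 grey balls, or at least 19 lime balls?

The worst case stops just short of every target: 29 navy, 9 green, 24 crimson, 9 gold, all 7 maroon, 34 yellow, all 22 grey, 18 lime — 29 + 9 + 24 + 9 + 7 + 34 + 22 + 18 = 152 balls.
One more ball must push some color to its target, so 152 + 1 = 153.

153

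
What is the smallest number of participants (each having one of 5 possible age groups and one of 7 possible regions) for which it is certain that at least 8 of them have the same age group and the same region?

246

There are 5 × 7 = 35 (age group, region) combinations acting as pigeonholes.
With 35 × 7 = 245 participants we could place exactly 7 in each, with no (age group, region) pair reaching 8.
One more forces some (age group, region) pair to hold 8, so 245 + 1 = 246.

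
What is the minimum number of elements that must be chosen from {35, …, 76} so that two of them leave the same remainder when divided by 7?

8

Group the integers by remainder mod 7; there are 7 residue classes, each nonempty in this range.
Choosing one from each class (7 integers) avoids any shared remainder.
One more choice must repeat a class, so two differ by a multiple of 7. Hence 7 + 1 = 8.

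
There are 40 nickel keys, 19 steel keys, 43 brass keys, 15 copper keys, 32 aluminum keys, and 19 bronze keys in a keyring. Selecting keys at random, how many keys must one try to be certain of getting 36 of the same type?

Treat the 6 types as pigeonholes.
In the worst case we take at most 35 of each type, but all 19 steel, all 15 copper, all 32 aluminum, and all 19 bronze (fewer than 35), giving 35 + 19 + 35 + 15 + 32 + 19 = 155.
One more key then forces some type to 36, so 155 + 1 = 156.

156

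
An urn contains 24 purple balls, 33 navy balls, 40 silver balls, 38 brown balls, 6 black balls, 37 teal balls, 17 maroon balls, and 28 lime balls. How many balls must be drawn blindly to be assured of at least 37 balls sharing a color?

217

In the worst case we take at most 36 of each color, but all 24 purple, all 33 navy, all 6 black, all 17 maroon, and all 28 lime (fewer than 36), giving 24 + 33 + 36 + 36 + 6 + 36 + 17 + 28 = 216.
One more ball then forces some color to 37, so 216 + 1 = 217.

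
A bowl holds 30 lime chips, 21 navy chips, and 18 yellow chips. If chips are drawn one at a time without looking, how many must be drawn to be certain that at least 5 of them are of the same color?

The worst case takes 4 chips of each color without reaching 5 of any: 3 × 4 = 12.
The next chip must bring some color to 5, so 12 + 1 = 13.

13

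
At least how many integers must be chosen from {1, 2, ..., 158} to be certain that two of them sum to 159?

80

Partition {1, …, 158} into 79 pairs: {1,158}, {2,157}, …, {79,80}.
Choosing 79 integers — say the integers 1 through 79 — takes one from each pair and avoids the property.
Choosing 80 forces two into the same pair by pigeonhole, and those sum to 159. So 80.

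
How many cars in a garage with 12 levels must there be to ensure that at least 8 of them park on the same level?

85

There are 12 levels acting as pigeonholes.
With 12 × 7 = 84 cars we could place exactly 7 in each, with no class reaching 8.
One more forces some class to hold 8, so 84 + 1 = 85.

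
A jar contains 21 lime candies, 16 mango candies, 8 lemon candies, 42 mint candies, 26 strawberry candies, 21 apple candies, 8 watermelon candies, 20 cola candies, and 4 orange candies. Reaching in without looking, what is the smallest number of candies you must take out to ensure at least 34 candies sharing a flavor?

158

In the worst case we take at most 33 of each flavor, but all 21 lime, all 16 mango, all 8 lemon, all 26 strawberry, all 21 apple, all 8 watermelon, all 20 cola, and all 4 orange (fewer than 33), giving 21 + 16 + 8 + 33 + 26 + 21 + 8 + 20 + 4 = 157.
One more candy then forces some flavor to 34, so 157 + 1 = 158.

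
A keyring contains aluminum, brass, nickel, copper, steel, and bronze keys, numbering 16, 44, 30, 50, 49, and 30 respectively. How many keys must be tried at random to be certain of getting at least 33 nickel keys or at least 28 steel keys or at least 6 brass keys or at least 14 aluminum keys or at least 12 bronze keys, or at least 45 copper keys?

131

Each of the 6 types has its own threshold; avoid all of them simultaneously.
The worst case stops just short of every target: 13 aluminum, 5 brass, all 30 nickel, 44 copper, 27 steel, 11 bronze — 13 + 5 + 30 + 44 + 27 + 11 = 130 keys.
One more key must push some type to its target, so 130 + 1 = 131.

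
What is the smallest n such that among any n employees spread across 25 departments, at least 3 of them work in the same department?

51

There are 25 departments acting as pigeonholes.
With 25 × 2 = 50 employees we could place exactly 2 in each, with no class reaching 3.
One more forces some class to hold 3, so 50 + 1 = 51.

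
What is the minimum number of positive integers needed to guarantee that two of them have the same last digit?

There are 10 possible last digits acting as pigeonholes.
With 10 positive integers we could place one in each, avoiding any repeat.
One more forces some class to hold 2, so 10 + 1 = 11.

11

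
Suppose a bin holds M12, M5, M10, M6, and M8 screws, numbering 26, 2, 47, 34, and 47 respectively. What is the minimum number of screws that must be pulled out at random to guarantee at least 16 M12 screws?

To avoid M12 screws as long as possible, exhaust the other 4 sizes first.
The worst case draws every non-M12 screw first: 2 + 47 + 34 + 47 = 130.
The next 16 draws are then forced to be M12, giving 130 + 16 = 146.

146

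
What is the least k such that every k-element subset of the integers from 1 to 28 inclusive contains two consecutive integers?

Partition {1, …, 28} into 14 pairs: {1,2}, {3,4}, …, {27,28}.
Choosing 14 integers — say the 14 even numbers 2, 4, …, 28 — takes one from each pair and avoids the property.
Choosing 15 forces two into the same pair by pigeonhole, and those are consecutive. So 15.

15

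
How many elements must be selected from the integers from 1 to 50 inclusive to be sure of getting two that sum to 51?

Partition {1, …, 50} into 25 pairs: {1,50}, {2,49}, …, {25,26}.
Choosing 25 integers — say the integers 1 through 25 — takes one from each pair and avoids the property.
Choosing 26 forces two into the same pair by pigeonhole, and those sum to 51. So 26.

26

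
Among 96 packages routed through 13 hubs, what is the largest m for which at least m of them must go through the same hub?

8

The 96 packages fall into 13 hubs.
If each of the 13 hubs held at most 7, the total would be at most 13 × 7 = 91 < 96, a contradiction.
So at least one holds ⌈96/13⌉ = 8.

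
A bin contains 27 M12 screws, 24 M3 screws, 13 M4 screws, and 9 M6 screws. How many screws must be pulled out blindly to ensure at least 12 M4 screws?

72

The worst case draws every non-M4 screw first: 27 + 24 + 9 = 60.
The next 12 draws are then forced to be M4, giving 60 + 12 = 72.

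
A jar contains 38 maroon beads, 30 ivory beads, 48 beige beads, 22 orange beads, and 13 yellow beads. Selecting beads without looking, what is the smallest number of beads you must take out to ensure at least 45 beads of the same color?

Treat the 5 colors as pigeonholes.
In the worst case we take at most 44 of each color, but all 38 maroon, all 30 ivory, all 22 orange, and all 13 yellow (fewer than 44), giving 38 + 30 + 44 + 22 + 13 = 147.
One more bead then forces some color to 45, so 147 + 1 = 148.

148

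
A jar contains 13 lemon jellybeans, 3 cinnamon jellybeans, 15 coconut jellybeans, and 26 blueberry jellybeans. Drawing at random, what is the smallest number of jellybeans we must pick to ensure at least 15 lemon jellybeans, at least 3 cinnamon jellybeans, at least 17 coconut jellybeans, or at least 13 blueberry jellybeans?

The worst case stops just short of every target: all 13 lemon, 2 cinnamon, all 15 coconut, 12 blueberry — 13 + 2 + 15 + 12 = 42 jellybeans.
One more jellybean must push some flavor to its target, so 42 + 1 = 43.

43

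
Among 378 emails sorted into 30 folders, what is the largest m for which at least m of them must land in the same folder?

If each of the 30 folders held at most 12, the total would be at most 30 × 12 = 360 < 378, a contradiction.
So at least one holds ⌈378/30⌉ = 13.

13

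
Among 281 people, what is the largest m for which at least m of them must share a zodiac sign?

The 281 people fall into 12 zodiac signs.
If each of the 12 zodiac signs held at most 23, the total would be at most 12 × 23 = 276 < 281, a contradiction.
So at least one holds ⌈281/12⌉ = 24.

24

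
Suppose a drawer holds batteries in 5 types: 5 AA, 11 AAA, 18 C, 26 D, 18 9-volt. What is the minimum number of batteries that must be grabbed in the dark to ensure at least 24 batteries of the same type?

76

Treat the 5 types as pigeonholes.
In the worst case we take at most 23 of each type, but all 5 AA, all 11 AAA, all 18 C, and all 18 9-volt (fewer than 23), giving 5 + 11 + 18 + 23 + 18 = 75.
One more battery then forces some type to 24, so 75 + 1 = 76.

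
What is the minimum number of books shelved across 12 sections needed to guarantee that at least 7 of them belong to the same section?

73

There are 12 sections acting as pigeonholes.
With 12 × 6 = 72 books we could place exactly 6 in each, with no class reaching 7.
One more forces some class to hold 7, so 72 + 1 = 73.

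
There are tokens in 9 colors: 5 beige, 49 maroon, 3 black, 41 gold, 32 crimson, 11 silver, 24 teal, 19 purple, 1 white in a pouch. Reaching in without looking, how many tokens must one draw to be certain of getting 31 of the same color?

154

In the worst case we take at most 30 of each color, but all 5 beige, all 3 black, all 11 silver, all 24 teal, all 19 purple, and all 1 white (fewer than 30), giving 5 + 30 + 3 + 30 + 30 + 11 + 24 + 19 + 1 = 153.
One more token then forces some color to 31, so 153 + 1 = 154.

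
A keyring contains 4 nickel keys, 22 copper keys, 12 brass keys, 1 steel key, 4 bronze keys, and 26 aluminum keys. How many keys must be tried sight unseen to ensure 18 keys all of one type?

56

Treat the 6 types as pigeonholes.
In the worst case we take at most 17 of each type, but all 4 nickel, all 12 brass, all 1 steel, and all 4 bronze (fewer than 17), giving 4 + 17 + 12 + 1 + 4 + 17 = 55.
One more key then forces some type to 18, so 55 + 1 = 56.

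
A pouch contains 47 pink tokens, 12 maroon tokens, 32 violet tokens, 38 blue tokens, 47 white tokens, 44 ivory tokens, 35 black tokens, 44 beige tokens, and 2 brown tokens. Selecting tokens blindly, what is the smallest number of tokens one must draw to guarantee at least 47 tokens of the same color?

300

In the worst case we take at most 46 of each color, but all 12 maroon, all 32 violet, all 38 blue, all 44 ivory, all 35 black, all 44 beige, and all 2 brown (fewer than 46), giving 46 + 12 + 32 + 38 + 46 + 44 + 35 + 44 + 2 = 299.
One more token then forces some color to 47, so 299 + 1 = 300.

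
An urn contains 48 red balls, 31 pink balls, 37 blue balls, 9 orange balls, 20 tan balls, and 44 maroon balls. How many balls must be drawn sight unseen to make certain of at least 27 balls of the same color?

In the worst case we take at most 26 of each color, but all 9 orange and all 20 tan (fewer than 26), giving 26 + 26 + 26 + 9 + 20 + 26 = 133.
One more ball then forces some color to 27, so 133 + 1 = 134.

134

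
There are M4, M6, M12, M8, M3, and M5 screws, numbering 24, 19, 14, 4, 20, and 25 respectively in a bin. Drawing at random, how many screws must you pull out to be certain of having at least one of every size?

The hardest size to obtain is M8: we could draw every other screw first — 106 − 4 = 102 screws — without a single M8 one.
The next draw must be M8, so 102 + 1 = 103.

103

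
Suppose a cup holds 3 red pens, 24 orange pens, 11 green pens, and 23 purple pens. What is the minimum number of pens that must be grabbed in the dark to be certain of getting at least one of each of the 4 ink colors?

The hardest ink color to obtain is red: we could draw every other pen first — 61 − 3 = 58 pens — without a single red one.
The next draw must be red, so 58 + 1 = 59.

59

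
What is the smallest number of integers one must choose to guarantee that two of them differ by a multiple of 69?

Two integers differ by a multiple of 69 exactly when they share a remainder mod 69.
There are 69 residue classes mod 69, so 69 integers can all lie in distinct classes.
One more integer must repeat a residue, giving a difference divisible by 69. So n = 69 + 1 = 70.

70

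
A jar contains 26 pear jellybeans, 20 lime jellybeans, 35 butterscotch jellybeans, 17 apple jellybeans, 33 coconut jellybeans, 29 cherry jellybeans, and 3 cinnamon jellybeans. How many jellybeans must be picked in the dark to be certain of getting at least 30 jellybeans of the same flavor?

154

In the worst case we take at most 29 of each flavor, but all 26 pear, all 20 lime, all 17 apple, and all 3 cinnamon (fewer than 29), giving 26 + 20 + 29 + 17 + 29 + 29 + 3 = 153.
One more jellybean then forces some flavor to 30, so 153 + 1 = 154.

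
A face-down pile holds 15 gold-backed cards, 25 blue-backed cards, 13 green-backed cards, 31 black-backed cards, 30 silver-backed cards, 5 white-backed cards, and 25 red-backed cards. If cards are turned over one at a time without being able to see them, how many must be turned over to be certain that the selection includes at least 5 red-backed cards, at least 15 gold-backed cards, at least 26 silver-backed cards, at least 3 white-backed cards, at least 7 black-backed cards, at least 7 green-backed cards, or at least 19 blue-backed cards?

The worst case stops just short of every target: 14 gold-backed, 18 blue-backed, 6 green-backed, 6 black-backed, 25 silver-backed, 2 white-backed, 4 red-backed — 14 + 18 + 6 + 6 + 25 + 2 + 4 = 75 cards.
One more card must push some back color to its target, so 75 + 1 = 76.

76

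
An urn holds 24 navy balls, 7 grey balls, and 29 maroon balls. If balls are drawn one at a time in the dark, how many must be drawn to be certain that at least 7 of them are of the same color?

19

Treat the 3 colors as pigeonholes.
The worst case takes 6 balls of each color without reaching 7 of any: 3 × 6 = 18.
The next ball must bring some color to 7, so 18 + 1 = 19.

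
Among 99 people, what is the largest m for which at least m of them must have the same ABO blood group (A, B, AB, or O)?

The 99 people fall into 4 ABO blood groups.
If each of the 4 ABO blood groups held at most 24, the total would be at most 4 × 24 = 96 < 99, a contradiction.
So at least one holds ⌈99/4⌉ = 25.

25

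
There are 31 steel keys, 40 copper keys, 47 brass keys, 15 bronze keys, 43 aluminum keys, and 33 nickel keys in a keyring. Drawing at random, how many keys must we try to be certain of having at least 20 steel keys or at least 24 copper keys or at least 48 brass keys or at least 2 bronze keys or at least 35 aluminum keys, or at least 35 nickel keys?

The worst case stops just short of every target: 19 steel, 23 copper, 47 brass, 1 bronze, 34 aluminum, all 33 nickel — 19 + 23 + 47 + 1 + 34 + 33 = 157 keys.
One more key must push some type to its target, so 157 + 1 = 158.

158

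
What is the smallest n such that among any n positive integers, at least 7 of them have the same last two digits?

601

There are 100 possible two-digit endings acting as pigeonholes.
With 100 × 6 = 600 positive integers we could place exactly 6 in each, with no class reaching 7.
One more forces some class to hold 7, so 600 + 1 = 601.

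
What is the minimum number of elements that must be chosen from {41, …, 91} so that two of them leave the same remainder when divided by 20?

21

Use the pigeonhole principle on residue classes: group the integers by remainder mod 20; there are 20 residue classes, each nonempty in this range.
Choosing one from each class (20 integers) avoids any shared remainder.
One more choice must repeat a class, so two differ by a multiple of 20. Hence 20 + 1 = 21.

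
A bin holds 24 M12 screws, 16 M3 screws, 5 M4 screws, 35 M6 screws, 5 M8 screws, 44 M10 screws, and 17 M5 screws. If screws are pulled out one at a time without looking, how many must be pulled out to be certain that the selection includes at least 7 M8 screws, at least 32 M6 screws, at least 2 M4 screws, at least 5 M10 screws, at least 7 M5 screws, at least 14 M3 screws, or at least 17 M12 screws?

The worst case stops just short of every target: 16 M12, 13 M3, 1 M4, 31 M6, all 5 M8, 4 M10, 6 M5 — 16 + 13 + 1 + 31 + 5 + 4 + 6 = 76 screws.
One more screw must push some size to its target, so 76 + 1 = 77.

77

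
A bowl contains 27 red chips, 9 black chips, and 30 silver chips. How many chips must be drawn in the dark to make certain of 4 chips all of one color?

10

The worst case takes 3 chips of each color without reaching 4 of any: 3 × 3 = 9.
The next chip must bring some color to 4, so 9 + 1 = 10.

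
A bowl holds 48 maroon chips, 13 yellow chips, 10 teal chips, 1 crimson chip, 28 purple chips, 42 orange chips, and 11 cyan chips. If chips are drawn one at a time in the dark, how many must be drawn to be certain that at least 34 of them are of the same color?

Treat the 7 colors as pigeonholes.
In the worst case we take at most 33 of each color, but all 13 yellow, all 10 teal, all 1 crimson, all 28 purple, and all 11 cyan (fewer than 33), giving 33 + 13 + 10 + 1 + 28 + 33 + 11 = 129.
One more chip then forces some color to 34, so 129 + 1 = 130.

130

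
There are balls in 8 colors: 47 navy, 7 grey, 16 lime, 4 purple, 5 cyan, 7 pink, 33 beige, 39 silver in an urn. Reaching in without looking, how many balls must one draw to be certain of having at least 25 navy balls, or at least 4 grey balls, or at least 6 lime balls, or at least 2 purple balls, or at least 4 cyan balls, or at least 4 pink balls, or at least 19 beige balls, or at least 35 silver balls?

92

The worst case stops just short of every target: 24 navy, 3 grey, 5 lime, 1 purple, 3 cyan, 3 pink, 18 beige, 34 silver — 24 + 3 + 5 + 1 + 3 + 3 + 18 + 34 = 91 balls.
One more ball must push some color to its target, so 91 + 1 = 92.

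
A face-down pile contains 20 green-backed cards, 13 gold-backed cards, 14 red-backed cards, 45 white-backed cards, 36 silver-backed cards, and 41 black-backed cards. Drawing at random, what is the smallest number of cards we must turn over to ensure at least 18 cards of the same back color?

In the worst case we take at most 17 of each back color, but all 13 gold-backed and all 14 red-backed (fewer than 17), giving 17 + 13 + 14 + 17 + 17 + 17 = 95.
One more card then forces some back color to 18, so 95 + 1 = 96.

96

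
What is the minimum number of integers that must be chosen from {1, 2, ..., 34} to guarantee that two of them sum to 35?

Partition {1, …, 34} into 17 pairs: {1,34}, {2,33}, …, {17,18}.
Choosing 17 integers — say the integers 1 through 17 — takes one from each pair and avoids the property.
Choosing 18 forces two into the same pair by pigeonhole, and those sum to 35. So 18.

18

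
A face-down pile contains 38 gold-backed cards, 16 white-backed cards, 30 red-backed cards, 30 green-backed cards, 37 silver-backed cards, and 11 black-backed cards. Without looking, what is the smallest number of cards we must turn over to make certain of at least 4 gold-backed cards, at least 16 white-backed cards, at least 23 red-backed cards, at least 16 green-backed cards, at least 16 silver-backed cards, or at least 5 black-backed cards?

Each of the 6 back colors has its own threshold; avoid all of them simultaneously.
The worst case stops just short of every target: 3 gold-backed, 15 white-backed, 22 red-backed, 15 green-backed, 15 silver-backed, 4 black-backed — 3 + 15 + 22 + 15 + 15 + 4 = 74 cards.
One more card must push some back color to its target, so 74 + 1 = 75.

75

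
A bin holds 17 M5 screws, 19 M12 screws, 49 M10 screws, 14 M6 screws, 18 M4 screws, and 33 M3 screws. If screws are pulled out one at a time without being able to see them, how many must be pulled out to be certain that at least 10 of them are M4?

The worst case draws every non-M4 screw first: 17 + 19 + 49 + 14 + 33 = 132.
The next 10 draws are then forced to be M4, giving 132 + 10 = 142.

142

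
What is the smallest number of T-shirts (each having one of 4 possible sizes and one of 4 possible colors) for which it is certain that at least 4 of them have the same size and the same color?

49

There are 4 × 4 = 16 (size, color) combinations acting as pigeonholes.
With 16 × 3 = 48 T-shirts we could place exactly 3 in each, with no (size, color) pair reaching 4.
One more forces some (size, color) pair to hold 4, so 48 + 1 = 49.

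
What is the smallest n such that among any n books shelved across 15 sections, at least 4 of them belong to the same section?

46

There are 15 sections acting as pigeonholes.
With 15 × 3 = 45 books we could place exactly 3 in each, with no class reaching 4.
One more forces some class to hold 4, so 45 + 1 = 46.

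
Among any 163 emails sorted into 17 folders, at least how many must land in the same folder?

10

If each of the 17 folders held at most 9, the total would be at most 17 × 9 = 153 < 163, a contradiction.
So at least one holds ⌈163/17⌉ = 10.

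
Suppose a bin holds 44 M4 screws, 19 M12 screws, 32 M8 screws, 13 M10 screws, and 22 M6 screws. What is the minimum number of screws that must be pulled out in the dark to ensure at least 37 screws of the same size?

In the worst case we take at most 36 of each size, but all 19 M12, all 32 M8, all 13 M10, and all 22 M6 (fewer than 36), giving 36 + 19 + 32 + 13 + 22 = 122.
One more screw then forces some size to 37, so 122 + 1 = 123.

123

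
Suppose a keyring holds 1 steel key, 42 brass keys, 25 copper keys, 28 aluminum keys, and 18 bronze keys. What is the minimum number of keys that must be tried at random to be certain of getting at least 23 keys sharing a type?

86

In the worst case we take at most 22 of each type, but all 1 steel and all 18 bronze (fewer than 22), giving 1 + 22 + 22 + 22 + 18 = 85.
One more key then forces some type to 23, so 85 + 1 = 86.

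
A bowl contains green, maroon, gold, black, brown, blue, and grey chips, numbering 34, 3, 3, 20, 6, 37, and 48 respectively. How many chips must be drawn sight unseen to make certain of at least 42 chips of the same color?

145

Treat the 7 colors as pigeonholes.
In the worst case we take at most 41 of each color, but all 34 green, all 3 maroon, all 3 gold, all 20 black, all 6 brown, and all 37 blue (fewer than 41), giving 34 + 3 + 3 + 20 + 6 + 37 + 41 = 144.
One more chip then forces some color to 42, so 144 + 1 = 145.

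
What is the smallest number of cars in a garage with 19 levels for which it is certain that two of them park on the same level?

20

There are 19 levels acting as pigeonholes.
With 19 cars we could place one in each, avoiding any repeat.
One more forces some class to hold 2, so 19 + 1 = 20.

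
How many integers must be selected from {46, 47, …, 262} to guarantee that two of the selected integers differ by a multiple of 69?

Use the pigeonhole principle on residue classes: group the integers by remainder mod 69; there are 69 residue classes, each nonempty in this range.
Choosing one from each class (69 integers) avoids any shared remainder.
One more choice must repeat a class, so two differ by a multiple of 69. Hence 69 + 1 = 70.

70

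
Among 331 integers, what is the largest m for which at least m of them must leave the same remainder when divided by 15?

If each of the 15 residue classes modulo 15 held at most 22, the total would be at most 15 × 22 = 330 < 331, a contradiction.
So at least one holds ⌈331/15⌉ = 23.

23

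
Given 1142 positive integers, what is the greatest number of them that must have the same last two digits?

12

The 1142 positive integers fall into 100 possible two-digit endings.
If each of the 100 possible two-digit endings held at most 11, the total would be at most 100 × 11 = 1100 < 1142, a contradiction.
So at least one holds ⌈1142/100⌉ = 12.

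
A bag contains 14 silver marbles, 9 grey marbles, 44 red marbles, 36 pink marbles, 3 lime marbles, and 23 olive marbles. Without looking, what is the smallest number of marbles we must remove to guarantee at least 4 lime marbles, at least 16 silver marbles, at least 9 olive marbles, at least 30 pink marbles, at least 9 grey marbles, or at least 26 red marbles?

88

Each of the 6 colors has its own threshold; avoid all of them simultaneously.
The worst case stops just short of every target: all 14 silver, 8 grey, 25 red, 29 pink, 3 lime, 8 olive — 14 + 8 + 25 + 29 + 3 + 8 = 87 marbles.
One more marble must push some color to its target, so 87 + 1 = 88.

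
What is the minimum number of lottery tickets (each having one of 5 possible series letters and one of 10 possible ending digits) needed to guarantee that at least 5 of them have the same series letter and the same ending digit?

There are 5 × 10 = 50 (series letter, ending digit) combinations acting as pigeonholes.
With 50 × 4 = 200 lottery tickets we could place exactly 4 in each, with no (series letter, ending digit) pair reaching 5.
One more forces some (series letter, ending digit) pair to hold 5, so 200 + 1 = 201.

201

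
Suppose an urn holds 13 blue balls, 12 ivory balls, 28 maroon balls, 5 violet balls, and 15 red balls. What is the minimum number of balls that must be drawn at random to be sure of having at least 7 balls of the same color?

30

In the worst case we take at most 6 of each color, but all 5 violet (fewer than 6), giving 6 + 6 + 6 + 5 + 6 = 29.
One more ball then forces some color to 7, so 29 + 1 = 30.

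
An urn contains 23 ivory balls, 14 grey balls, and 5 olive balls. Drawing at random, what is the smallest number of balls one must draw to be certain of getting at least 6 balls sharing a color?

Treat the 3 colors as pigeonholes.
The worst case takes 5 balls of each color without reaching 6 of any: 3 × 5 = 15.
The next ball must bring some color to 6, so 15 + 1 = 16.

16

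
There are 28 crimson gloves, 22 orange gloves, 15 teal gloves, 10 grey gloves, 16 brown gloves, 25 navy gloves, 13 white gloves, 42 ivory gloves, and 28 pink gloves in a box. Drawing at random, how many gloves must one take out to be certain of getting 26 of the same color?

177

Treat the 9 colors as pigeonholes.
In the worst case we take at most 25 of each color, but all 22 orange, all 15 teal, all 10 grey, all 16 brown, and all 13 white (fewer than 25), giving 25 + 22 + 15 + 10 + 16 + 25 + 13 + 25 + 25 = 176.
One more glove then forces some color to 26, so 176 + 1 = 177.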